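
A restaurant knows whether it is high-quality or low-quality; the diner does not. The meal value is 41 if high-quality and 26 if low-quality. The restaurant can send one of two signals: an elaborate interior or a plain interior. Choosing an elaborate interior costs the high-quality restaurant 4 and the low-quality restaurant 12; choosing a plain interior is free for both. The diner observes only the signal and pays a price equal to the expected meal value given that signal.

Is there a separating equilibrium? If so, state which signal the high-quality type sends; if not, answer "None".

None

Try high-quality → elaborate interior, low-quality → plain interior:
  Under separation the diner infers type exactly: elaborate interior → high-quality (pays 41), plain interior → low-quality (pays 26).
  High-quality: elaborate interior gives 41 − 4 = 37; plain interior gives 26 − 0 = 26. No deviation. ✓
  Low-quality: plain interior gives 26 − 0 = 26; elaborate interior gives 41 − 12 = 29. Would deviate. ✗
Try high-quality → plain interior, low-quality → elaborate interior:
  Under separation the diner infers type exactly: plain interior → high-quality (pays 41), elaborate interior → low-quality (pays 26).
  High-quality: plain interior gives 41 − 0 = 41; elaborate interior gives 26 − 4 = 22. No deviation. ✓
  Low-quality: elaborate interior gives 26 − 12 = 14; plain interior gives 41 − 0 = 41. Would deviate. ✗
Neither assignment is incentive-compatible.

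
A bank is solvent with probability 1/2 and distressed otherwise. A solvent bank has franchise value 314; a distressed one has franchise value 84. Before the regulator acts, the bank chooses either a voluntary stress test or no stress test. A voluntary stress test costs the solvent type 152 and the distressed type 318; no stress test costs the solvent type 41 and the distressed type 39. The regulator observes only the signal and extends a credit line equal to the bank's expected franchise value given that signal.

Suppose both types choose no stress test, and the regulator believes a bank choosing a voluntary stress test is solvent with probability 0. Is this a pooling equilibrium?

Yes

At the pooled signal (no stress test) the regulator holds the prior 1/2 and pays 1/2·314 + 1/2·84 = 199. Off-path (stress test) belief 0 gives 0·314 + 1·84 = 84.
Solvent: no stress test gives 199 − 41 = 158; stress test gives 84 − 152 = -68. Stays. ✓
Distressed: no stress test gives 199 − 39 = 160; stress test gives 84 − 318 = -234. Stays. ✓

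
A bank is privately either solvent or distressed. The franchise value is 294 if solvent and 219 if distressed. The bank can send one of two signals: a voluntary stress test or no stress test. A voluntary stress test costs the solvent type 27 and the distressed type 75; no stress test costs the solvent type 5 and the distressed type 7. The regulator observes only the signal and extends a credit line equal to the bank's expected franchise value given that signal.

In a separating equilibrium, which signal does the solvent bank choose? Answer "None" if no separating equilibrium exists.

Try solvent → stress test, distressed → no stress test:
  If types separate, stress test earns payment 294 and no stress test earns 219.
  Solvent: stress test gives 294 − 27 = 267; no stress test gives 219 − 5 = 214. No deviation. ✓
  Distressed: no stress test gives 219 − 7 = 212; stress test gives 294 − 75 = 219. Would deviate. ✗
Try solvent → no stress test, distressed → stress test:
  If types separate, no stress test earns payment 294 and stress test earns 219.
  Solvent: no stress test gives 294 − 5 = 289; stress test gives 219 − 27 = 192. No deviation. ✓
  Distressed: stress test gives 219 − 75 = 144; no stress test gives 294 − 7 = 287. Would deviate. ✗
Neither assignment is incentive-compatible.

None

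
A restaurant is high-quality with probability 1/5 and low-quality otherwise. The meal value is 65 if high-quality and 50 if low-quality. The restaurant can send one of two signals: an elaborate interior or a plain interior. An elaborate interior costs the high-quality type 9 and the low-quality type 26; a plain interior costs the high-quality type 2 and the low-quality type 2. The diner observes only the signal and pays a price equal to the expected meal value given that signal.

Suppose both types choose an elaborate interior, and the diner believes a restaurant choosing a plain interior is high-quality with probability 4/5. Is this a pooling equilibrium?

No

At the pooled signal (elaborate interior) the diner holds the prior 1/5 and pays 1/5·65 + 4/5·50 = 53. Off-path (plain interior) belief 4/5 gives 4/5·65 + 1/5·50 = 62.
High-quality: elaborate interior gives 53 − 9 = 44; plain interior gives 62 − 2 = 60. Deviates. ✗
Low-quality: elaborate interior gives 53 − 26 = 27; plain interior gives 62 − 2 = 60. Deviates. ✗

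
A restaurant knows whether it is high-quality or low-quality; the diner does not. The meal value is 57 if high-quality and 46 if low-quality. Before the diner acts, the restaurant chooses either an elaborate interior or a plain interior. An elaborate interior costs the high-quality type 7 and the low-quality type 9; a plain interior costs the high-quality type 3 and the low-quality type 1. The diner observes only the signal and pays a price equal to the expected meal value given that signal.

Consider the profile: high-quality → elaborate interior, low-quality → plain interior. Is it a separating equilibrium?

If types separate, elaborate interior earns payment 57 and plain interior earns 46.
High-quality: elaborate interior gives 57 − 7 = 50; plain interior gives 46 − 3 = 43. No deviation. ✓
Low-quality: plain interior gives 46 − 1 = 45; elaborate interior gives 57 − 9 = 48. Would deviate. ✗

No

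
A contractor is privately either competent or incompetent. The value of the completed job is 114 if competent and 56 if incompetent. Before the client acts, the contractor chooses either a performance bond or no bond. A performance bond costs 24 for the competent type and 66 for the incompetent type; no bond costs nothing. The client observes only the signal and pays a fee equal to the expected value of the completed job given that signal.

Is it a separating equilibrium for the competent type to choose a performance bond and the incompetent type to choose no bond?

Yes

Under separation the client infers type exactly: bond → competent (pays 114), no bond → incompetent (pays 56).
Competent: bond gives 114 − 24 = 90; no bond gives 56 − 0 = 56. No deviation. ✓
Incompetent: no bond gives 56 − 0 = 56; bond gives 114 − 66 = 48. No deviation. ✓
Both incentive constraints hold.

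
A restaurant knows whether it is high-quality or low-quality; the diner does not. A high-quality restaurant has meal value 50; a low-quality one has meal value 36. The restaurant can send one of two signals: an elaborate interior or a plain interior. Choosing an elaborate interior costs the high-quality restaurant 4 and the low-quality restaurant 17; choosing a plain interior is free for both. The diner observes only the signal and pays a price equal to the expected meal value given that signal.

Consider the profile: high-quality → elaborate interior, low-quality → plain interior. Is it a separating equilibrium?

Yes

Under separation the diner infers type exactly: elaborate interior → high-quality (pays 50), plain interior → low-quality (pays 36).
High-quality: elaborate interior gives 50 − 4 = 46; plain interior gives 36 − 0 = 36. No deviation. ✓
Low-quality: plain interior gives 36 − 0 = 36; elaborate interior gives 50 − 17 = 33. No deviation. ✓
Both incentive constraints hold.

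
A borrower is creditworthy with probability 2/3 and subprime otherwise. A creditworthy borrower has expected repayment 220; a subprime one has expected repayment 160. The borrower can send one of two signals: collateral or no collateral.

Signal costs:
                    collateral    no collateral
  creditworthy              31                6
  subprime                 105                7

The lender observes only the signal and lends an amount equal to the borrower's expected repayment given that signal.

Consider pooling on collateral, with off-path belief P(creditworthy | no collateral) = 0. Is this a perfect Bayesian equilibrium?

No

At the pooled signal (collateral) the lender holds the prior 2/3 and pays 2/3·220 + 1/3·160 = 200. Off-path (no collateral) belief 0 gives 0·220 + 1·160 = 160.
Creditworthy: collateral gives 200 − 31 = 169; no collateral gives 160 − 6 = 154. Stays. ✓
Subprime: collateral gives 200 − 105 = 95; no collateral gives 160 − 7 = 153. Deviates. ✗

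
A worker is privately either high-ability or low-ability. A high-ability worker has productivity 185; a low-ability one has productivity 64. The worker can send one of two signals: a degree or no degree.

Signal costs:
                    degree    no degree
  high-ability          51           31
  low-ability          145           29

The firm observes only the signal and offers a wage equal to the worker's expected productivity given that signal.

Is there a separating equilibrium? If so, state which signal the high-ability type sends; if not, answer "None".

None

Try high-ability → degree, low-ability → no degree:
  Under separation the firm infers type exactly: degree → high-ability (pays 185), no degree → low-ability (pays 64).
  High-ability: degree gives 185 − 51 = 134; no degree gives 64 − 31 = 33. No deviation. ✓
  Low-ability: no degree gives 64 − 29 = 35; degree gives 185 − 145 = 40. Would deviate. ✗
Try high-ability → no degree, low-ability → degree:
  Under separation the firm infers type exactly: no degree → high-ability (pays 185), degree → low-ability (pays 64).
  High-ability: no degree gives 185 − 31 = 154; degree gives 64 − 51 = 13. No deviation. ✓
  Low-ability: degree gives 64 − 145 = -81; no degree gives 185 − 29 = 156. Would deviate. ✗
Neither assignment is incentive-compatible.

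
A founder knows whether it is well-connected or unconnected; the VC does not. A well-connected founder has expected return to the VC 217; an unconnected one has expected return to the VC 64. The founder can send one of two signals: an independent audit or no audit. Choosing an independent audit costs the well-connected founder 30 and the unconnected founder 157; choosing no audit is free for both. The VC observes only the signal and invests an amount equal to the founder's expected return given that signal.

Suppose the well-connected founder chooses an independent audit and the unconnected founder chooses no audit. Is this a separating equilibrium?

Yes

If types separate, audit earns payment 217 and no audit earns 64.
Well-connected: audit gives 217 − 30 = 187; no audit gives 64 − 0 = 64. No deviation. ✓
Unconnected: no audit gives 64 − 0 = 64; audit gives 217 − 157 = 60. No deviation. ✓
Neither type gains from mimicking the other.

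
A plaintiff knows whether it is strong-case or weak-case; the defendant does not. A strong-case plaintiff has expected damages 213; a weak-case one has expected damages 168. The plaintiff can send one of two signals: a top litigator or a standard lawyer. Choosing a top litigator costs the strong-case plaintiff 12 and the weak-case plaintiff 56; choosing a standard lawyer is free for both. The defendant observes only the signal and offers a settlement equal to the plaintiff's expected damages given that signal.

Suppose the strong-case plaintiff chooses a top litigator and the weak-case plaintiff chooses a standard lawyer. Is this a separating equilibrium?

If types separate, top litigator earns payment 213 and standard lawyer earns 168.
Strong-case: top litigator gives 213 − 12 = 201; standard lawyer gives 168 − 0 = 168. No deviation. ✓
Weak-case: standard lawyer gives 168 − 0 = 168; top litigator gives 213 − 56 = 157. No deviation. ✓
Neither type gains from mimicking the other.

Yes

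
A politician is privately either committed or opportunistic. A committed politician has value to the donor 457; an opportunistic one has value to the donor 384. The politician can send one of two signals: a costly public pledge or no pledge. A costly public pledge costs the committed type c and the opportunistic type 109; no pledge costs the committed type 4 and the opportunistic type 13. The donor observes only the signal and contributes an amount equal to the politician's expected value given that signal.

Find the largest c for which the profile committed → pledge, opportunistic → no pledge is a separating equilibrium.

Under separation: pledge → committed (pays 457); no pledge → opportunistic (pays 384).
Opportunistic: 384 − 13 = 371 ≥ 457 − 109 = 348. Holds regardless of c. ✓
Committed: 457 − c ≥ 384 − 4, so c ≤ 457 − 380 = 77.

77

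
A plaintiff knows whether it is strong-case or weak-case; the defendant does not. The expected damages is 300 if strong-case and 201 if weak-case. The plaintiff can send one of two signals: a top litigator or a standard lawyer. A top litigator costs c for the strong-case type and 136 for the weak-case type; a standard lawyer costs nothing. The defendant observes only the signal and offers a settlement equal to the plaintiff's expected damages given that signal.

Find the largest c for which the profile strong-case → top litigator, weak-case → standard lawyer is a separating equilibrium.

99

Under separation: top litigator → strong-case (pays 300); standard lawyer → weak-case (pays 201).
Weak-case: 201 − 0 = 201 ≥ 300 − 136 = 164. Holds regardless of c. ✓
Strong-case: 300 − c ≥ 201 − 0, so c ≤ 300 − 201 = 99.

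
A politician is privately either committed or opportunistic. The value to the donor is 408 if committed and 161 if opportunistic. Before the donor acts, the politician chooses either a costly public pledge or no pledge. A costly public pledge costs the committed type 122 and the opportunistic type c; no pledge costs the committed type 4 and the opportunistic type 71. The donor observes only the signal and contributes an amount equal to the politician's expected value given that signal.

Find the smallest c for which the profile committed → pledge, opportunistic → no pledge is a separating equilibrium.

Under separation: pledge → committed (pays 408); no pledge → opportunistic (pays 161).
Committed: 408 − 122 = 286 ≥ 161 − 4 = 157. Holds regardless of c. ✓
Opportunistic: 161 − 71 ≥ 408 − c, so c ≥ 408 − 90 = 318.

318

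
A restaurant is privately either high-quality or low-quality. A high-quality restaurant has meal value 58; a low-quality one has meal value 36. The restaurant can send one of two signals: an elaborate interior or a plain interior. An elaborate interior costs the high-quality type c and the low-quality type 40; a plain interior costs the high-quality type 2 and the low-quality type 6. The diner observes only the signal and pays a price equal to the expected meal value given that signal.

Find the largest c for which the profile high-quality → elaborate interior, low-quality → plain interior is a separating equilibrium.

24

Under separation: elaborate interior → high-quality (pays 58); plain interior → low-quality (pays 36).
Low-quality: 36 − 6 = 30 ≥ 58 − 40 = 18. Holds regardless of c. ✓
High-quality: 58 − c ≥ 36 − 2, so c ≤ 58 − 34 = 24.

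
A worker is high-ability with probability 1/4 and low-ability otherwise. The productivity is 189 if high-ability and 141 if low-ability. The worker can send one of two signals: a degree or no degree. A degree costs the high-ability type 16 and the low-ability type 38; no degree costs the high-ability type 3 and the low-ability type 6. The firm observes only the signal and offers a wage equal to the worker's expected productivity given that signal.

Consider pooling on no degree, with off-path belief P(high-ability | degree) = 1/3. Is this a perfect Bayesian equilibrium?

On the equilibrium path (no degree) the firm holds the prior 1/4 and pays 1/4·189 + 3/4·141 = 153. Off-path (degree) belief 1/3 gives 1/3·189 + 2/3·141 = 157.
High-ability: no degree gives 153 − 3 = 150; degree gives 157 − 16 = 141. Stays. ✓
Low-ability: no degree gives 153 − 6 = 147; degree gives 157 − 38 = 119. Stays. ✓
Beliefs are Bayes-consistent on-path and both types best-respond.

Yes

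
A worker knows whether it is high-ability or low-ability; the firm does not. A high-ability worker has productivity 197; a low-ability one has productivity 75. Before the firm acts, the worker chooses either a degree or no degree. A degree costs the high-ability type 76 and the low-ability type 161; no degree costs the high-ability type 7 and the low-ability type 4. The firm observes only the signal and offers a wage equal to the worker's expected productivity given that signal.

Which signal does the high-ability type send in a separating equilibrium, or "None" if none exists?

degree

Try high-ability → degree, low-ability → no degree:
  If types separate, degree earns payment 197 and no degree earns 75.
  High-ability: degree gives 197 − 76 = 121; no degree gives 75 − 7 = 68. No deviation. ✓
  Low-ability: no degree gives 75 − 4 = 71; degree gives 197 − 161 = 36. No deviation. ✓
Both hold — the high-ability type sends degree.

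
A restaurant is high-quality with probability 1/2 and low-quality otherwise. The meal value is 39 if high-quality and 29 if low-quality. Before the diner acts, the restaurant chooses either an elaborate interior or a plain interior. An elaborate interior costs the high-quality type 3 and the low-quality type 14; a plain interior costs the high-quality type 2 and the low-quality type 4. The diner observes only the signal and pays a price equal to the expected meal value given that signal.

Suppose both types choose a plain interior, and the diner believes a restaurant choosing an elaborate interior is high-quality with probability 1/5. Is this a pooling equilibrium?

Yes

At the pooled signal (plain interior) the diner holds the prior 1/2 and pays 1/2·39 + 1/2·29 = 34. Off-path (elaborate interior) belief 1/5 gives 1/5·39 + 4/5·29 = 31.
High-quality: plain interior gives 34 − 2 = 32; elaborate interior gives 31 − 3 = 28. Stays. ✓
Low-quality: plain interior gives 34 − 4 = 30; elaborate interior gives 31 − 14 = 17. Stays. ✓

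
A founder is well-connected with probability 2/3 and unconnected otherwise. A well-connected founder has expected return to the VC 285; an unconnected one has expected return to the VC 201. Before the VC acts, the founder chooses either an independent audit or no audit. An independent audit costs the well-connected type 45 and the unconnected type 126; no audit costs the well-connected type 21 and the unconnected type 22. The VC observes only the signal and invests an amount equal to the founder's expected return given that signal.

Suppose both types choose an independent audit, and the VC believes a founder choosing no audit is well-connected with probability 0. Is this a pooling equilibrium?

On the equilibrium path (audit) the VC holds the prior 2/3 and pays 2/3·285 + 1/3·201 = 257. Off-path (no audit) belief 0 gives 0·285 + 1·201 = 201.
Well-connected: audit gives 257 − 45 = 212; no audit gives 201 − 21 = 180. Stays. ✓
Unconnected: audit gives 257 − 126 = 131; no audit gives 201 − 22 = 179. Deviates. ✗

No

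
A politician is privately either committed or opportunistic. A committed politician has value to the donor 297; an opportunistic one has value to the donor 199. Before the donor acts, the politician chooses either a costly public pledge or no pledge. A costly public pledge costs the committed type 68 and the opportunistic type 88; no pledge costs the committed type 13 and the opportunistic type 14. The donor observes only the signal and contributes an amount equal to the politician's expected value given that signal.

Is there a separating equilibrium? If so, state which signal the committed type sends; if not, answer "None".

None

Try committed → pledge, opportunistic → no pledge:
  If types separate, pledge earns payment 297 and no pledge earns 199.
  Committed: pledge gives 297 − 68 = 229; no pledge gives 199 − 13 = 186. No deviation. ✓
  Opportunistic: no pledge gives 199 − 14 = 185; pledge gives 297 − 88 = 209. Would deviate. ✗
Try committed → no pledge, opportunistic → pledge:
  If types separate, no pledge earns payment 297 and pledge earns 199.
  Committed: no pledge gives 297 − 13 = 284; pledge gives 199 − 68 = 131. No deviation. ✓
  Opportunistic: pledge gives 199 − 88 = 111; no pledge gives 297 − 14 = 283. Would deviate. ✗
Neither assignment is incentive-compatible.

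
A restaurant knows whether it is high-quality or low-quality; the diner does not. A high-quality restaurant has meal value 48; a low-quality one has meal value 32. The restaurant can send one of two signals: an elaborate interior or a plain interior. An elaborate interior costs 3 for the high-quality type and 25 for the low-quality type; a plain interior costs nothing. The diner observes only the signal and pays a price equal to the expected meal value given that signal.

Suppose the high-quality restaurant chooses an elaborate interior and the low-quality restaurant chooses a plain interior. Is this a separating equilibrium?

Yes

If types separate, elaborate interior earns payment 48 and plain interior earns 32.
High-quality: elaborate interior gives 48 − 3 = 45; plain interior gives 32 − 0 = 32. No deviation. ✓
Low-quality: plain interior gives 32 − 0 = 32; elaborate interior gives 48 − 25 = 23. No deviation. ✓
Both incentive constraints hold.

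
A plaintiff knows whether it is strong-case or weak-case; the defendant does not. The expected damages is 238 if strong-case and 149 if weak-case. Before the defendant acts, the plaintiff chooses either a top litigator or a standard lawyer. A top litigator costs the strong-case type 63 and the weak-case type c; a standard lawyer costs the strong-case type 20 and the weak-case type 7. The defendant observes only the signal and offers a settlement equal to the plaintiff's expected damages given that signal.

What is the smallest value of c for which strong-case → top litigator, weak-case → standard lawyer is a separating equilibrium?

96

Under separation: top litigator → strong-case (pays 238); standard lawyer → weak-case (pays 149).
Strong-case: 238 − 63 = 175 ≥ 149 − 20 = 129. Holds regardless of c. ✓
Weak-case: 149 − 7 ≥ 238 − c, so c ≥ 238 − 142 = 96.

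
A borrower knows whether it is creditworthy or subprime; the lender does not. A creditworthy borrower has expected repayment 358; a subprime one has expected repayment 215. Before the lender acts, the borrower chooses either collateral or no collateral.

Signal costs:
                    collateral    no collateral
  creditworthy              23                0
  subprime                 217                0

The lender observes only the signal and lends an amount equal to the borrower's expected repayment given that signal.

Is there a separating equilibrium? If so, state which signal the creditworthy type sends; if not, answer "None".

Try creditworthy → collateral, subprime → no collateral:
  Under separation the lender infers type exactly: collateral → creditworthy (pays 358), no collateral → subprime (pays 215).
  Creditworthy: collateral gives 358 − 23 = 335; no collateral gives 215 − 0 = 215. No deviation. ✓
  Subprime: no collateral gives 215 − 0 = 215; collateral gives 358 − 217 = 141. No deviation. ✓
Both hold — the creditworthy type sends collateral.

collateral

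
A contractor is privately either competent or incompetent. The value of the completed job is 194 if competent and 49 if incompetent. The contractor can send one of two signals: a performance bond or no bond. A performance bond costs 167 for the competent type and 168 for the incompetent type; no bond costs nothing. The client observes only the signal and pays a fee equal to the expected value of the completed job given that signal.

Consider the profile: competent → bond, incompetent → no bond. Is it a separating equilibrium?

If types separate, bond earns payment 194 and no bond earns 49.
Competent: bond gives 194 − 167 = 27; no bond gives 49 − 0 = 49. Would deviate. ✗
Incompetent: no bond gives 49 − 0 = 49; bond gives 194 − 168 = 26. No deviation. ✓

No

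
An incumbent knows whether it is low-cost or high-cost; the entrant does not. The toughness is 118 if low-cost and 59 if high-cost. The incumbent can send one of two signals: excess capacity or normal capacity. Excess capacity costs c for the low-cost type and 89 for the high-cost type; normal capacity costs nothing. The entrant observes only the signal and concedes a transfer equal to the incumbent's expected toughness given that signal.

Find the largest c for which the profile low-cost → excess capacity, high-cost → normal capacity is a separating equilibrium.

Under separation: excess capacity → low-cost (pays 118); normal capacity → high-cost (pays 59).
High-cost: 59 − 0 = 59 ≥ 118 − 89 = 29. Holds regardless of c. ✓
Low-cost: 118 − c ≥ 59 − 0, so c ≤ 118 − 59 = 59.

59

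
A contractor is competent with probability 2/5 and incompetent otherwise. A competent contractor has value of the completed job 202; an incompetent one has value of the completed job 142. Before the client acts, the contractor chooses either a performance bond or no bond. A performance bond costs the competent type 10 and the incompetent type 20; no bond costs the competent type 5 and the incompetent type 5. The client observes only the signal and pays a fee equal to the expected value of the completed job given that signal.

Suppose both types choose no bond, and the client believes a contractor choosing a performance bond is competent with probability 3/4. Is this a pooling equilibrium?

On the equilibrium path (no bond) the client holds the prior 2/5 and pays 2/5·202 + 3/5·142 = 166. Off-path (bond) belief 3/4 gives 3/4·202 + 1/4·142 = 187.
Competent: no bond gives 166 − 5 = 161; bond gives 187 − 10 = 177. Deviates. ✗
Incompetent: no bond gives 166 − 5 = 161; bond gives 187 − 20 = 167. Deviates. ✗

No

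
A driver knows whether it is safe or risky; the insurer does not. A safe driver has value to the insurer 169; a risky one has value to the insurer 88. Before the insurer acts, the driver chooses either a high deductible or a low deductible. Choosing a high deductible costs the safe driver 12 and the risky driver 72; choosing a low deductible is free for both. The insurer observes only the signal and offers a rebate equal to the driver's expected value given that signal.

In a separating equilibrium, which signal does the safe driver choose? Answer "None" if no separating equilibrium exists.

Try safe → high deductible, risky → low deductible:
  If types separate, high deductible earns payment 169 and low deductible earns 88.
  Safe: high deductible gives 169 − 12 = 157; low deductible gives 88 − 0 = 88. No deviation. ✓
  Risky: low deductible gives 88 − 0 = 88; high deductible gives 169 − 72 = 97. Would deviate. ✗
Try safe → low deductible, risky → high deductible:
  If types separate, low deductible earns payment 169 and high deductible earns 88.
  Safe: low deductible gives 169 − 0 = 169; high deductible gives 88 − 12 = 76. No deviation. ✓
  Risky: high deductible gives 88 − 72 = 16; low deductible gives 169 − 0 = 169. Would deviate. ✗
Neither assignment is incentive-compatible.

None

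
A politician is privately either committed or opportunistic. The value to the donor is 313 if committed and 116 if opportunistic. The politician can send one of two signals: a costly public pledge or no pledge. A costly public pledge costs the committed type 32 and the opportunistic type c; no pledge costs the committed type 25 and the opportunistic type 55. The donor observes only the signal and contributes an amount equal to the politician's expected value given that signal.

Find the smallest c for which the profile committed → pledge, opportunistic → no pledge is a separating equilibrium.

252

Under separation: pledge → committed (pays 313); no pledge → opportunistic (pays 116).
Committed: 313 − 32 = 281 ≥ 116 − 25 = 91. Holds regardless of c. ✓
Opportunistic: 116 − 55 ≥ 313 − c, so c ≥ 313 − 61 = 252.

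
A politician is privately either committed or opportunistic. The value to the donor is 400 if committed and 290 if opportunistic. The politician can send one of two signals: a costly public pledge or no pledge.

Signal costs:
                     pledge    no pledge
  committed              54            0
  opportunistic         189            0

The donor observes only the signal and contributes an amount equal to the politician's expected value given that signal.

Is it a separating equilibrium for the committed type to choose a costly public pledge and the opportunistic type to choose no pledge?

Under separation the donor infers type exactly: pledge → committed (pays 400), no pledge → opportunistic (pays 290).
Committed: pledge gives 400 − 54 = 346; no pledge gives 290 − 0 = 290. No deviation. ✓
Opportunistic: no pledge gives 290 − 0 = 290; pledge gives 400 − 189 = 211. No deviation. ✓
Neither type gains from mimicking the other.

Yes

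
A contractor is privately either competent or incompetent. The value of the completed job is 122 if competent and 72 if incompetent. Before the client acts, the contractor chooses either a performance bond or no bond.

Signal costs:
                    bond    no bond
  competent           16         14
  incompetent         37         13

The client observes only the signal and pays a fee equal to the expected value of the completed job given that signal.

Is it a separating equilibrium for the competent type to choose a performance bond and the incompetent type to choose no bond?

No

If types separate, bond earns payment 122 and no bond earns 72.
Competent: bond gives 122 − 16 = 106; no bond gives 72 − 14 = 58. No deviation. ✓
Incompetent: no bond gives 72 − 13 = 59; bond gives 122 − 37 = 85. Would deviate. ✗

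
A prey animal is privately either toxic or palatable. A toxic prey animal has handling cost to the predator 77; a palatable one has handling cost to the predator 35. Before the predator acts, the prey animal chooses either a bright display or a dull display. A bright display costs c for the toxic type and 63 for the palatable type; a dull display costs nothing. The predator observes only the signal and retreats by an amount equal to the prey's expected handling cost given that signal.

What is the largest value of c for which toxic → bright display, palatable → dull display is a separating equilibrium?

Under separation: bright display → toxic (pays 77); dull display → palatable (pays 35).
Palatable: 35 − 0 = 35 ≥ 77 − 63 = 14. Holds regardless of c. ✓
Toxic: 77 − c ≥ 35 − 0, so c ≤ 77 − 35 = 42.

42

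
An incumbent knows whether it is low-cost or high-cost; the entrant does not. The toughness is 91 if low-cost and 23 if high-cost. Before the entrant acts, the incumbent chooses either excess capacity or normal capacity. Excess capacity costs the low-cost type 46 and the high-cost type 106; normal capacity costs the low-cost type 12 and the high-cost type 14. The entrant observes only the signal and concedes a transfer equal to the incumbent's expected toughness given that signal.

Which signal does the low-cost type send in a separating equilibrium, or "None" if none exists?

Try low-cost → excess capacity, high-cost → normal capacity:
  Under separation the entrant infers type exactly: excess capacity → low-cost (pays 91), normal capacity → high-cost (pays 23).
  Low-cost: excess capacity gives 91 − 46 = 45; normal capacity gives 23 − 12 = 11. No deviation. ✓
  High-cost: normal capacity gives 23 − 14 = 9; excess capacity gives 91 − 106 = -15. No deviation. ✓
Both hold — the low-cost type sends excess capacity.

excess capacity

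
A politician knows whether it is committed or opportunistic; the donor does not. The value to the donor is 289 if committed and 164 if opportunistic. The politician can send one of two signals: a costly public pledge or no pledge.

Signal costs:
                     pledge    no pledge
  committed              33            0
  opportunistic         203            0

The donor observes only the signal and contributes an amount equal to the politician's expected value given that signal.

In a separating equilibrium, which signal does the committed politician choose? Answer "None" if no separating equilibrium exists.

Try committed → pledge, opportunistic → no pledge:
  If types separate, pledge earns payment 289 and no pledge earns 164.
  Committed: pledge gives 289 − 33 = 256; no pledge gives 164 − 0 = 164. No deviation. ✓
  Opportunistic: no pledge gives 164 − 0 = 164; pledge gives 289 − 203 = 86. No deviation. ✓
Both hold — the committed type sends pledge.

pledge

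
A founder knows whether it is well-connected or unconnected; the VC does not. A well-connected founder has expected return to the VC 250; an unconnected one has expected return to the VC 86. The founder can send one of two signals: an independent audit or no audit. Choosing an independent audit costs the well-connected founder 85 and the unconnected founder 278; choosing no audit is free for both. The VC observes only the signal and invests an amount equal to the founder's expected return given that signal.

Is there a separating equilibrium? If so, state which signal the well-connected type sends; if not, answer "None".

Try well-connected → audit, unconnected → no audit:
  If types separate, audit earns payment 250 and no audit earns 86.
  Well-connected: audit gives 250 − 85 = 165; no audit gives 86 − 0 = 86. No deviation. ✓
  Unconnected: no audit gives 86 − 0 = 86; audit gives 250 − 278 = -28. No deviation. ✓
Both hold — the well-connected type sends audit.

audit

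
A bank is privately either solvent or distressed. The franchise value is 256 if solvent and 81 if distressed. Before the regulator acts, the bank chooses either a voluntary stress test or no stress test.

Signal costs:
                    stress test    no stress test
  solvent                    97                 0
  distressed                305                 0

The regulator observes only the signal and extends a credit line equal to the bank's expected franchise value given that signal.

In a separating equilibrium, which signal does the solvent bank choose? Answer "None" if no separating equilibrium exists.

Try solvent → stress test, distressed → no stress test:
  Under separation the regulator infers type exactly: stress test → solvent (pays 256), no stress test → distressed (pays 81).
  Solvent: stress test gives 256 − 97 = 159; no stress test gives 81 − 0 = 81. No deviation. ✓
  Distressed: no stress test gives 81 − 0 = 81; stress test gives 256 − 305 = -49. No deviation. ✓
Both hold — the solvent type sends stress test.

stress test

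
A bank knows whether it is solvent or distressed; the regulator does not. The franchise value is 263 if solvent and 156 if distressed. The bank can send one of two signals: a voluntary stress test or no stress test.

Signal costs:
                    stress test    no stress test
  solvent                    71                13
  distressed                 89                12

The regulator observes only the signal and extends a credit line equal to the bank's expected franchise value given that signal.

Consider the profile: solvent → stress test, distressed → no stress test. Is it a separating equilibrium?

Under separation the regulator infers type exactly: stress test → solvent (pays 263), no stress test → distressed (pays 156).
Solvent: stress test gives 263 − 71 = 192; no stress test gives 156 − 13 = 143. No deviation. ✓
Distressed: no stress test gives 156 − 12 = 144; stress test gives 263 − 89 = 174. Would deviate. ✗

No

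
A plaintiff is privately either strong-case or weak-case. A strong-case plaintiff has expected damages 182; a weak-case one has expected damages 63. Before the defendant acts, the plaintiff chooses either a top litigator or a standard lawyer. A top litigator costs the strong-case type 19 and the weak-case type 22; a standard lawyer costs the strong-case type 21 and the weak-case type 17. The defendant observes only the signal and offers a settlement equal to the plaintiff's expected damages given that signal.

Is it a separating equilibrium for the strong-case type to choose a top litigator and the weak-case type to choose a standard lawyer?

If types separate, top litigator earns payment 182 and standard lawyer earns 63.
Strong-case: top litigator gives 182 − 19 = 163; standard lawyer gives 63 − 21 = 42. No deviation. ✓
Weak-case: standard lawyer gives 63 − 17 = 46; top litigator gives 182 − 22 = 160. Would deviate. ✗

No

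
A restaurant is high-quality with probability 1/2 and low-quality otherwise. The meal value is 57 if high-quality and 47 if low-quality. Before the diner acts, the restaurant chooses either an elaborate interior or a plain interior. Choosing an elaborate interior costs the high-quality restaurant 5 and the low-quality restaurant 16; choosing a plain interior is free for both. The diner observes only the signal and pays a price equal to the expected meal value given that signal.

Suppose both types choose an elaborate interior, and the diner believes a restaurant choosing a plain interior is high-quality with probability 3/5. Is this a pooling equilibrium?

At the pooled signal (elaborate interior) the diner holds the prior 1/2 and pays 1/2·57 + 1/2·47 = 52. Off-path (plain interior) belief 3/5 gives 3/5·57 + 2/5·47 = 53.
High-quality: elaborate interior gives 52 − 5 = 47; plain interior gives 53 − 0 = 53. Deviates. ✗
Low-quality: elaborate interior gives 52 − 16 = 36; plain interior gives 53 − 0 = 53. Deviates. ✗

No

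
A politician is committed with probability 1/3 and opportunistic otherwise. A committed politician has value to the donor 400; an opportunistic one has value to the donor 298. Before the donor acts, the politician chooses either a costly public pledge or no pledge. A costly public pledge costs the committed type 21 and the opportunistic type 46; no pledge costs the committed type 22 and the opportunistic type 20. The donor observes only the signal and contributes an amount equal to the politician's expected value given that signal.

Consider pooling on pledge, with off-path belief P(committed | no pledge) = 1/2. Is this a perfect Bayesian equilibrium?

On the equilibrium path (pledge) the donor holds the prior 1/3 and pays 1/3·400 + 2/3·298 = 332. Off-path (no pledge) belief 1/2 gives 1/2·400 + 1/2·298 = 349.
Committed: pledge gives 332 − 21 = 311; no pledge gives 349 − 22 = 327. Deviates. ✗
Opportunistic: pledge gives 332 − 46 = 286; no pledge gives 349 − 20 = 329. Deviates. ✗

No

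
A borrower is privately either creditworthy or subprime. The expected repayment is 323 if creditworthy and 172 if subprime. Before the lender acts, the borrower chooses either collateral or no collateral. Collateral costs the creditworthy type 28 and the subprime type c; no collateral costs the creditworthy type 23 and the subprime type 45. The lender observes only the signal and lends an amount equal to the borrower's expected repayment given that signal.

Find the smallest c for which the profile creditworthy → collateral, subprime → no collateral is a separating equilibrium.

196

Under separation: collateral → creditworthy (pays 323); no collateral → subprime (pays 172).
Creditworthy: 323 − 28 = 295 ≥ 172 − 23 = 149. Holds regardless of c. ✓
Subprime: 172 − 45 ≥ 323 − c, so c ≥ 323 − 127 = 196.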